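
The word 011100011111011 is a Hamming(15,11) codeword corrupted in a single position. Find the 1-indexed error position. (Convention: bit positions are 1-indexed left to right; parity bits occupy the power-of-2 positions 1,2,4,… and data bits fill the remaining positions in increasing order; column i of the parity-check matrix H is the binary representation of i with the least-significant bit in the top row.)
Syndrome s = H · r^T (mod 2), r = 011100011111011:
  s[0] = (101010101010101)·(011100011111011) mod 2 = 0+0+1+0+0+0+0+0+1+0+1+0+0+0+1 mod 2 = 0
  s[1] = (011001100110011)·(011100011111011) mod 2 = 0+1+1+0+0+0+0+0+0+1+1+0+0+1+1 mod 2 = 0
  s[2] = (000111100001111)·(011100011111011) mod 2 = 0+0+0+1+0+0+0+0+0+0+0+1+0+1+1 mod 2 = 0
  s[3] = (000000011111111)·(011100011111011) mod 2 = 0+0+0+0+0+0+0+1+1+1+1+1+0+1+1 mod 2 = 1
Syndrome = 0001
Column i of H is the binary representation of i, so the syndrome is the binary index of the flipped bit.
Read s = 0001 with s[0] as LSB: 0·2^0 + 0·2^1 + 0·2^2 + 1·2^3 = 8.
Error is at bit position 8.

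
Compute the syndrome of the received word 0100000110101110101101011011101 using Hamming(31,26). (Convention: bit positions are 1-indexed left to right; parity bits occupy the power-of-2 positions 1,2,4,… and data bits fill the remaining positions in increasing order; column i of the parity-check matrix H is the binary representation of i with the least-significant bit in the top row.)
Syndrome s = H · r^T (mod 2), r = 0100000110101110101101011011101:
  s[0] = (1010101010101010101010101010101)·(0100000110101110101101011011101) mod 2 = 0+0+0+0+0+0+0+0+1+0+1+0+1+0+1+0+1+0+1+0+0+0+0+0+1+0+1+0+1+0+1 mod 2 = 0
  s[1] = (0110011001100110011001100110011)·(0100000110101110101101011011101) mod 2 = 0+1+0+0+0+0+0+0+0+0+1+0+0+1+1+0+0+0+1+0+0+1+0+0+0+0+1+0+0+0+1 mod 2 = 0
  s[2] = (0001111000011110000111100001111)·(0100000110101110101101011011101) mod 2 = 0+0+0+0+0+0+0+0+0+0+0+0+1+1+1+0+0+0+0+1+0+1+0+0+0+0+0+1+1+0+1 mod 2 = 0
  s[3] = (0000000111111110000000011111111)·(0100000110101110101101011011101) mod 2 = 0+0+0+0+0+0+0+1+1+0+1+0+1+1+1+0+0+0+0+0+0+0+0+1+1+0+1+1+1+0+1 mod 2 = 0
  s[4] = (0000000000000001111111111111111)·(0100000110101110101101011011101) mod 2 = 0+0+0+0+0+0+0+0+0+0+0+0+0+0+0+0+1+0+1+1+0+1+0+1+1+0+1+1+1+0+1 mod 2 = 0
Syndrome = 00000
s = 0: no error detected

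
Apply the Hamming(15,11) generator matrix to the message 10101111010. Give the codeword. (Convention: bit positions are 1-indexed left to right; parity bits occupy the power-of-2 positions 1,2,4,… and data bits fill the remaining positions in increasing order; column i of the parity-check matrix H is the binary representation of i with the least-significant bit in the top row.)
Codeword c = d · G (mod 2), d = 10101111010:
  c[0] = d·G[:,0] = (10101111010)·(11011010101) mod 2 = 1+0+0+0+1+0+1+0+0+0+0 mod 2 = 1
  c[1] = d·G[:,1] = (10101111010)·(10110110011) mod 2 = 1+0+1+0+0+1+1+0+0+1+0 mod 2 = 1
  c[2] = d·G[:,2] = (10101111010)·(10000000000) mod 2 = 1+0+0+0+0+0+0+0+0+0+0 mod 2 = 1
  c[3] = d·G[:,3] = (10101111010)·(01110001111) mod 2 = 0+0+1+0+0+0+0+1+0+1+0 mod 2 = 1
  c[4] = d·G[:,4] = (10101111010)·(01000000000) mod 2 = 0+0+0+0+0+0+0+0+0+0+0 mod 2 = 0
  c[5] = d·G[:,5] = (10101111010)·(00100000000) mod 2 = 0+0+1+0+0+0+0+0+0+0+0 mod 2 = 1
  c[6] = d·G[:,6] = (10101111010)·(00010000000) mod 2 = 0+0+0+0+0+0+0+0+0+0+0 mod 2 = 0
  c[7] = d·G[:,7] = (10101111010)·(00001111111) mod 2 = 0+0+0+0+1+1+1+1+0+1+0 mod 2 = 1
  c[8] = d·G[:,8] = (10101111010)·(00001000000) mod 2 = 0+0+0+0+1+0+0+0+0+0+0 mod 2 = 1
  c[9] = d·G[:,9] = (10101111010)·(00000100000) mod 2 = 0+0+0+0+0+1+0+0+0+0+0 mod 2 = 1
  c[10] = d·G[:,10] = (10101111010)·(00000010000) mod 2 = 0+0+0+0+0+0+1+0+0+0+0 mod 2 = 1
  c[11] = d·G[:,11] = (10101111010)·(00000001000) mod 2 = 0+0+0+0+0+0+0+1+0+0+0 mod 2 = 1
  c[12] = d·G[:,12] = (10101111010)·(00000000100) mod 2 = 0+0+0+0+0+0+0+0+0+0+0 mod 2 = 0
  c[13] = d·G[:,13] = (10101111010)·(00000000010) mod 2 = 0+0+0+0+0+0+0+0+0+1+0 mod 2 = 1
  c[14] = d·G[:,14] = (10101111010)·(00000000001) mod 2 = 0+0+0+0+0+0+0+0+0+0+0 mod 2 = 0
Codeword = 111101011111010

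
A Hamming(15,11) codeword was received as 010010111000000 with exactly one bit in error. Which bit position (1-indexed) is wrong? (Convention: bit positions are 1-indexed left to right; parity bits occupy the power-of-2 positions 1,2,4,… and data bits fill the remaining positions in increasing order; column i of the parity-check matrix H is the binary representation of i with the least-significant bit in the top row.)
Syndrome s = H · r^T (mod 2), r = 010010111000000:
  s[0] = (101010101010101)·(010010111000000) mod 2 = 0+0+0+0+1+0+1+0+1+0+0+0+0+0+0 mod 2 = 1
  s[1] = (011001100110011)·(010010111000000) mod 2 = 0+1+0+0+0+0+1+0+0+0+0+0+0+0+0 mod 2 = 0
  s[2] = (000111100001111)·(010010111000000) mod 2 = 0+0+0+0+1+0+1+0+0+0+0+0+0+0+0 mod 2 = 0
  s[3] = (000000011111111)·(010010111000000) mod 2 = 0+0+0+0+0+0+0+1+1+0+0+0+0+0+0 mod 2 = 0
Syndrome = 1000
Column i of H is the binary representation of i, so the syndrome is the binary index of the flipped bit.
Read s = 1000 with s[0] as LSB: 1·2^0 + 0·2^1 + 0·2^2 + 0·2^3 = 1.
Error is at bit position 1.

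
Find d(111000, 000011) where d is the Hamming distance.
XOR = 111011, count of 1s = 5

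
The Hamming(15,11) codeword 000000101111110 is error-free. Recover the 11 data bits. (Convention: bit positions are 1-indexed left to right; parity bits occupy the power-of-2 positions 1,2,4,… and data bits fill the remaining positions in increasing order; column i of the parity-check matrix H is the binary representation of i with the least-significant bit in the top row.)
Parity bits occupy power-of-2 positions; data bits are at positions {3,5,6,7,9,10,11,12,13,14,15} (1-indexed).
Extract: c[3]=0 c[5]=0 c[6]=0 c[7]=1 c[9]=1 c[10]=1 c[11]=1 c[12]=1 c[13]=1 c[14]=1 c[15]=0
Data = 00011111110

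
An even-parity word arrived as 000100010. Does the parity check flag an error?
Sum of received bits: 0+0+0+1+0+0+0+1+0 = 2; 2 mod 2 = 0. Result is 0 → no error detected.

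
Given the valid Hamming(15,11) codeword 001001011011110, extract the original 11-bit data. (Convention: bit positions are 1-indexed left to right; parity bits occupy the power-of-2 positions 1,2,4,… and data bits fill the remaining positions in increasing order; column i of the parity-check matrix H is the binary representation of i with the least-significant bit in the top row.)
Parity bits occupy power-of-2 positions; data bits are at positions {3,5,6,7,9,10,11,12,13,14,15} (1-indexed).
Extract: c[3]=1 c[5]=0 c[6]=1 c[7]=0 c[9]=1 c[10]=0 c[11]=1 c[12]=1 c[13]=1 c[14]=1 c[15]=0
Data = 10101011110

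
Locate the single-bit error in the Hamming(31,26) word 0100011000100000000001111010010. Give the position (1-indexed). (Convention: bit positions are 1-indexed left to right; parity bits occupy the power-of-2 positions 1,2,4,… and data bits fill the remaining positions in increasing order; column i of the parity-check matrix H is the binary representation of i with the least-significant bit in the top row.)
Syndrome s = H · r^T (mod 2), r = 0100011000100000000001111010010:
  s[0] = (1010101010101010101010101010101)·(0100011000100000000001111010010) mod 2 = 0+0+0+0+0+0+1+0+0+0+1+0+0+0+0+0+0+0+0+0+0+0+1+0+1+0+1+0+0+0+0 mod 2 = 1
  s[1] = (0110011001100110011001100110011)·(0100011000100000000001111010010) mod 2 = 0+1+0+0+0+1+1+0+0+0+1+0+0+0+0+0+0+0+0+0+0+1+1+0+0+0+1+0+0+1+0 mod 2 = 0
  s[2] = (0001111000011110000111100001111)·(0100011000100000000001111010010) mod 2 = 0+0+0+0+0+1+1+0+0+0+0+0+0+0+0+0+0+0+0+0+0+1+1+0+0+0+0+0+0+1+0 mod 2 = 1
  s[3] = (0000000111111110000000011111111)·(0100011000100000000001111010010) mod 2 = 0+0+0+0+0+0+0+0+0+0+1+0+0+0+0+0+0+0+0+0+0+0+0+1+1+0+1+0+0+1+0 mod 2 = 1
  s[4] = (0000000000000001111111111111111)·(0100011000100000000001111010010) mod 2 = 0+0+0+0+0+0+0+0+0+0+0+0+0+0+0+0+0+0+0+0+0+1+1+1+1+0+1+0+0+1+0 mod 2 = 0
Syndrome = 10110
Column i of H is the binary representation of i, so the syndrome is the binary index of the flipped bit.
Read s = 10110 with s[0] as LSB: 1·2^0 + 0·2^1 + 1·2^2 + 1·2^3 + 0·2^4 = 13.
Error is at bit position 13.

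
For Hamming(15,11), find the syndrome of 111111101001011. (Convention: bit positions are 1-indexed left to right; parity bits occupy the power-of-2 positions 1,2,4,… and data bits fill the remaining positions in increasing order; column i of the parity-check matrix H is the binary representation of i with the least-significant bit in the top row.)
Syndrome s = H · r^T (mod 2), r = 111111101001011:
  s[0] = (101010101010101)·(111111101001011) mod 2 = 1+0+1+0+1+0+1+0+1+0+0+0+0+0+1 mod 2 = 0
  s[1] = (011001100110011)·(111111101001011) mod 2 = 0+1+1+0+0+1+1+0+0+0+0+0+0+1+1 mod 2 = 0
  s[2] = (000111100001111)·(111111101001011) mod 2 = 0+0+0+1+1+1+1+0+0+0+0+1+0+1+1 mod 2 = 1
  s[3] = (000000011111111)·(111111101001011) mod 2 = 0+0+0+0+0+0+0+0+1+0+0+1+0+1+1 mod 2 = 0
Syndrome = 0010
Non-zero syndrome: error at position 4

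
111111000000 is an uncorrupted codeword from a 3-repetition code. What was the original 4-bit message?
Split into 3-bit blocks: 111 111 000 000
Data = 1100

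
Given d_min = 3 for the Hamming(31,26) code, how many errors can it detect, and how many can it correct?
Detection only: up to d_min − 1 = 2 errors.
Correction: up to ⌊(d_min − 1)/2⌋ = ⌊2/2⌋ = 1 errors.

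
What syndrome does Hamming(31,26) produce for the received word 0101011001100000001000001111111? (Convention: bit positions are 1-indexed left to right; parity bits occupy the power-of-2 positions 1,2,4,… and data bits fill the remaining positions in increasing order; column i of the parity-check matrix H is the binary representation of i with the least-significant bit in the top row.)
Syndrome s = H · r^T (mod 2), r = 0101011001100000001000001111111:
  s[0] = (1010101010101010101010101010101)·(0101011001100000001000001111111) mod 2 = 0+0+0+0+0+0+1+0+0+0+1+0+0+0+0+0+0+0+1+0+0+0+0+0+1+0+1+0+1+0+1 mod 2 = 1
  s[1] = (0110011001100110011001100110011)·(0101011001100000001000001111111) mod 2 = 0+1+0+0+0+1+1+0+0+1+1+0+0+0+0+0+0+0+1+0+0+0+0+0+0+1+1+0+0+1+1 mod 2 = 0
  s[2] = (0001111000011110000111100001111)·(0101011001100000001000001111111) mod 2 = 0+0+0+1+0+1+1+0+0+0+0+0+0+0+0+0+0+0+0+0+0+0+0+0+0+0+0+1+1+1+1 mod 2 = 1
  s[3] = (0000000111111110000000011111111)·(0101011001100000001000001111111) mod 2 = 0+0+0+0+0+0+0+0+0+1+1+0+0+0+0+0+0+0+0+0+0+0+0+0+1+1+1+1+1+1+1 mod 2 = 1
  s[4] = (0000000000000001111111111111111)·(0101011001100000001000001111111) mod 2 = 0+0+0+0+0+0+0+0+0+0+0+0+0+0+0+0+0+0+1+0+0+0+0+0+1+1+1+1+1+1+1 mod 2 = 0
Syndrome = 10110
Non-zero syndrome: error at position 13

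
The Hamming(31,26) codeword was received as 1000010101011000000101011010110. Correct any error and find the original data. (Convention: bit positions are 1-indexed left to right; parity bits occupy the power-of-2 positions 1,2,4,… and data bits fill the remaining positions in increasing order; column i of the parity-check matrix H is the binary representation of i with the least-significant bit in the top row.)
Syndrome s = H · r^T (mod 2), r = 1000010101011000000101011010110:
  s[0] = (1010101010101010101010101010101)·(1000010101011000000101011010110) mod 2 = 1+0+0+0+0+0+0+0+0+0+0+0+1+0+0+0+0+0+0+0+0+0+0+0+1+0+1+0+1+0+0 mod 2 = 1
  s[1] = (0110011001100110011001100110011)·(1000010101011000000101011010110) mod 2 = 0+0+0+0+0+1+0+0+0+1+0+0+0+0+0+0+0+0+0+0+0+1+0+0+0+0+1+0+0+1+0 mod 2 = 1
  s[2] = (0001111000011110000111100001111)·(1000010101011000000101011010110) mod 2 = 0+0+0+0+0+1+0+0+0+0+0+1+1+0+0+0+0+0+0+1+0+1+0+0+0+0+0+0+1+1+0 mod 2 = 1
  s[3] = (0000000111111110000000011111111)·(1000010101011000000101011010110) mod 2 = 0+0+0+0+0+0+0+1+0+1+0+1+1+0+0+0+0+0+0+0+0+0+0+1+1+0+1+0+1+1+0 mod 2 = 1
  s[4] = (0000000000000001111111111111111)·(1000010101011000000101011010110) mod 2 = 0+0+0+0+0+0+0+0+0+0+0+0+0+0+0+0+0+0+0+1+0+1+0+1+1+0+1+0+1+1+0 mod 2 = 1
Syndrome = 11111
Column 31 of H equals this syndrome → error at bit 31 (1-indexed).
Flip bit 31: 1000010101011000000101011010110 → 1000010101011000000101011010111
Extract data bits at positions {3,5,6,7,9,10,11,12,13,14,15,17,18,19,20,21,22,23,24,25,26,27,28,29,30,31}: 00100101100000101011010111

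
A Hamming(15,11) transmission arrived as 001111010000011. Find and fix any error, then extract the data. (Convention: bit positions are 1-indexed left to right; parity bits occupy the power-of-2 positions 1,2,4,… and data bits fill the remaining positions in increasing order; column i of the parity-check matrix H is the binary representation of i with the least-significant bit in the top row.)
Syndrome s = H · r^T (mod 2), r = 001111010000011:
  s[0] = (101010101010101)·(001111010000011) mod 2 = 0+0+1+0+1+0+0+0+0+0+0+0+0+0+1 mod 2 = 1
  s[1] = (011001100110011)·(001111010000011) mod 2 = 0+0+1+0+0+1+0+0+0+0+0+0+0+1+1 mod 2 = 0
  s[2] = (000111100001111)·(001111010000011) mod 2 = 0+0+0+1+1+1+0+0+0+0+0+0+0+1+1 mod 2 = 1
  s[3] = (000000011111111)·(001111010000011) mod 2 = 0+0+0+0+0+0+0+1+0+0+0+0+0+1+1 mod 2 = 1
Syndrome = 1011
Column 13 of H equals this syndrome → error at bit 13 (1-indexed).
Flip bit 13: 001111010000011 → 001111010000111
Extract data bits at positions {3,5,6,7,9,10,11,12,13,14,15}: 11100000111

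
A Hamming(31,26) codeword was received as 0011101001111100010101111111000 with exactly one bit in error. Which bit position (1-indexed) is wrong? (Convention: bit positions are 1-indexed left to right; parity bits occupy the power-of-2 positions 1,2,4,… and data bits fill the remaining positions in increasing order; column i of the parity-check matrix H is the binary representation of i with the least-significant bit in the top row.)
Syndrome s = H · r^T (mod 2), r = 0011101001111100010101111111000:
  s[0] = (1010101010101010101010101010101)·(0011101001111100010101111111000) mod 2 = 0+0+1+0+1+0+1+0+0+0+1+0+1+0+0+0+0+0+0+0+0+0+1+0+1+0+1+0+0+0+0 mod 2 = 0
  s[1] = (0110011001100110011001100110011)·(0011101001111100010101111111000) mod 2 = 0+0+1+0+0+0+1+0+0+1+1+0+0+1+0+0+0+1+0+0+0+1+1+0+0+1+1+0+0+0+0 mod 2 = 0
  s[2] = (0001111000011110000111100001111)·(0011101001111100010101111111000) mod 2 = 0+0+0+1+1+0+1+0+0+0+0+1+1+1+0+0+0+0+0+1+0+1+1+0+0+0+0+1+0+0+0 mod 2 = 0
  s[3] = (0000000111111110000000011111111)·(0011101001111100010101111111000) mod 2 = 0+0+0+0+0+0+0+0+0+1+1+1+1+1+0+0+0+0+0+0+0+0+0+1+1+1+1+1+0+0+0 mod 2 = 0
  s[4] = (0000000000000001111111111111111)·(0011101001111100010101111111000) mod 2 = 0+0+0+0+0+0+0+0+0+0+0+0+0+0+0+0+0+1+0+1+0+1+1+1+1+1+1+1+0+0+0 mod 2 = 1
Syndrome = 00001
Column i of H is the binary representation of i, so the syndrome is the binary index of the flipped bit.
Read s = 00001 with s[0] as LSB: 0·2^0 + 0·2^1 + 0·2^2 + 0·2^3 + 1·2^4 = 16.
Error is at bit position 16.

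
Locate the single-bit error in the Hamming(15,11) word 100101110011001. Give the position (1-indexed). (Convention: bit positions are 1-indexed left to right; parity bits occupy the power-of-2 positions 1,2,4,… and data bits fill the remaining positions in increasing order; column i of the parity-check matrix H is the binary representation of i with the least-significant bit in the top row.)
Syndrome s = H · r^T (mod 2), r = 100101110011001:
  s[0] = (101010101010101)·(100101110011001) mod 2 = 1+0+0+0+0+0+1+0+0+0+1+0+0+0+1 mod 2 = 0
  s[1] = (011001100110011)·(100101110011001) mod 2 = 0+0+0+0+0+1+1+0+0+0+1+0+0+0+1 mod 2 = 0
  s[2] = (000111100001111)·(100101110011001) mod 2 = 0+0+0+1+0+1+1+0+0+0+0+1+0+0+1 mod 2 = 1
  s[3] = (000000011111111)·(100101110011001) mod 2 = 0+0+0+0+0+0+0+1+0+0+1+1+0+0+1 mod 2 = 0
Syndrome = 0010
Column i of H is the binary representation of i, so the syndrome is the binary index of the flipped bit.
Read s = 0010 with s[0] as LSB: 0·2^0 + 0·2^1 + 1·2^2 + 0·2^3 = 4.
Error is at bit position 4.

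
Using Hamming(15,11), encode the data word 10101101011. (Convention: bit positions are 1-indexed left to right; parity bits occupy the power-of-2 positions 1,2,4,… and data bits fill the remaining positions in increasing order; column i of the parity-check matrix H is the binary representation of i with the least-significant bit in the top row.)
Codeword c = d · G (mod 2), d = 10101101011:
  c[0] = d·G[:,0] = (10101101011)·(11011010101) mod 2 = 1+0+0+0+1+0+0+0+0+0+1 mod 2 = 1
  c[1] = d·G[:,1] = (10101101011)·(10110110011) mod 2 = 1+0+1+0+0+1+0+0+0+1+1 mod 2 = 1
  c[2] = d·G[:,2] = (10101101011)·(10000000000) mod 2 = 1+0+0+0+0+0+0+0+0+0+0 mod 2 = 1
  c[3] = d·G[:,3] = (10101101011)·(01110001111) mod 2 = 0+0+1+0+0+0+0+1+0+1+1 mod 2 = 0
  c[4] = d·G[:,4] = (10101101011)·(01000000000) mod 2 = 0+0+0+0+0+0+0+0+0+0+0 mod 2 = 0
  c[5] = d·G[:,5] = (10101101011)·(00100000000) mod 2 = 0+0+1+0+0+0+0+0+0+0+0 mod 2 = 1
  c[6] = d·G[:,6] = (10101101011)·(00010000000) mod 2 = 0+0+0+0+0+0+0+0+0+0+0 mod 2 = 0
  c[7] = d·G[:,7] = (10101101011)·(00001111111) mod 2 = 0+0+0+0+1+1+0+1+0+1+1 mod 2 = 1
  c[8] = d·G[:,8] = (10101101011)·(00001000000) mod 2 = 0+0+0+0+1+0+0+0+0+0+0 mod 2 = 1
  c[9] = d·G[:,9] = (10101101011)·(00000100000) mod 2 = 0+0+0+0+0+1+0+0+0+0+0 mod 2 = 1
  c[10] = d·G[:,10] = (10101101011)·(00000010000) mod 2 = 0+0+0+0+0+0+0+0+0+0+0 mod 2 = 0
  c[11] = d·G[:,11] = (10101101011)·(00000001000) mod 2 = 0+0+0+0+0+0+0+1+0+0+0 mod 2 = 1
  c[12] = d·G[:,12] = (10101101011)·(00000000100) mod 2 = 0+0+0+0+0+0+0+0+0+0+0 mod 2 = 0
  c[13] = d·G[:,13] = (10101101011)·(00000000010) mod 2 = 0+0+0+0+0+0+0+0+0+1+0 mod 2 = 1
  c[14] = d·G[:,14] = (10101101011)·(00000000001) mod 2 = 0+0+0+0+0+0+0+0+0+0+1 mod 2 = 1
Codeword = 111001011101011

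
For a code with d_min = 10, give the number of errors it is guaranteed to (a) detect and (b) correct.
(a) Detection requires d_min ≥ e+1, so e ≤ d_min − 1 = 9.
(b) Correction requires d_min ≥ 2t+1, so t ≤ ⌊(d_min − 1)/2⌋ = ⌊9/2⌋ = 4.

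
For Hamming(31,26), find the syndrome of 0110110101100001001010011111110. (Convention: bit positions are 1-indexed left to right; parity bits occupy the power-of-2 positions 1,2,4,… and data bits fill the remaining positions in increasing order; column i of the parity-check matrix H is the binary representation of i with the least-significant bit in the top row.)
Syndrome s = H · r^T (mod 2), r = 0110110101100001001010011111110:
  s[0] = (1010101010101010101010101010101)·(0110110101100001001010011111110) mod 2 = 0+0+1+0+1+0+0+0+0+0+1+0+0+0+0+0+0+0+1+0+1+0+0+0+1+0+1+0+1+0+0 mod 2 = 0
  s[1] = (0110011001100110011001100110011)·(0110110101100001001010011111110) mod 2 = 0+1+1+0+0+1+0+0+0+1+1+0+0+0+0+0+0+0+1+0+0+0+0+0+0+1+1+0+0+1+0 mod 2 = 1
  s[2] = (0001111000011110000111100001111)·(0110110101100001001010011111110) mod 2 = 0+0+0+0+1+1+0+0+0+0+0+0+0+0+0+0+0+0+0+0+1+0+0+0+0+0+0+1+1+1+0 mod 2 = 0
  s[3] = (0000000111111110000000011111111)·(0110110101100001001010011111110) mod 2 = 0+0+0+0+0+0+0+1+0+1+1+0+0+0+0+0+0+0+0+0+0+0+0+1+1+1+1+1+1+1+0 mod 2 = 0
  s[4] = (0000000000000001111111111111111)·(0110110101100001001010011111110) mod 2 = 0+0+0+0+0+0+0+0+0+0+0+0+0+0+0+1+0+0+1+0+1+0+0+1+1+1+1+1+1+1+0 mod 2 = 0
Syndrome = 01000
Non-zero syndrome: error at position 2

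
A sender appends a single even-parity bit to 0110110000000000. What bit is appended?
Sum of data bits: 0+1+1+0+1+1+0+0+0+0+0+0+0+0+0+0 = 4.
4 mod 2 = 0, so parity bit = 0.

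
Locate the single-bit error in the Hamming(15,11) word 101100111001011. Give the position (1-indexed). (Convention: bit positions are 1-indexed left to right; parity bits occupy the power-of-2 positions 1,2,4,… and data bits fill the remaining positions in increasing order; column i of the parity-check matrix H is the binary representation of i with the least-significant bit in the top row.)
Syndrome s = H · r^T (mod 2), r = 101100111001011:
  s[0] = (101010101010101)·(101100111001011) mod 2 = 1+0+1+0+0+0+1+0+1+0+0+0+0+0+1 mod 2 = 1
  s[1] = (011001100110011)·(101100111001011) mod 2 = 0+0+1+0+0+0+1+0+0+0+0+0+0+1+1 mod 2 = 0
  s[2] = (000111100001111)·(101100111001011) mod 2 = 0+0+0+1+0+0+1+0+0+0+0+1+0+1+1 mod 2 = 1
  s[3] = (000000011111111)·(101100111001011) mod 2 = 0+0+0+0+0+0+0+1+1+0+0+1+0+1+1 mod 2 = 1
Syndrome = 1011
Column i of H is the binary representation of i, so the syndrome is the binary index of the flipped bit.
Read s = 1011 with s[0] as LSB: 1·2^0 + 0·2^1 + 1·2^2 + 1·2^3 = 13.
Error is at bit position 13.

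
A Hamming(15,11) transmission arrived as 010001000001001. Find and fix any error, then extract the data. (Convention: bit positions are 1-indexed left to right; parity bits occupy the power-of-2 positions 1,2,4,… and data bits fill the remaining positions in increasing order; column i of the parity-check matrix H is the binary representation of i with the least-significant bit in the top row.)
Syndrome s = H · r^T (mod 2), r = 010001000001001:
  s[0] = (101010101010101)·(010001000001001) mod 2 = 0+0+0+0+0+0+0+0+0+0+0+0+0+0+1 mod 2 = 1
  s[1] = (011001100110011)·(010001000001001) mod 2 = 0+1+0+0+0+1+0+0+0+0+0+0+0+0+1 mod 2 = 1
  s[2] = (000111100001111)·(010001000001001) mod 2 = 0+0+0+0+0+1+0+0+0+0+0+1+0+0+1 mod 2 = 1
  s[3] = (000000011111111)·(010001000001001) mod 2 = 0+0+0+0+0+0+0+0+0+0+0+1+0+0+1 mod 2 = 0
Syndrome = 1110
Column 7 of H equals this syndrome → error at bit 7 (1-indexed).
Flip bit 7: 010001000001001 → 010001100001001
Extract data bits at positions {3,5,6,7,9,10,11,12,13,14,15}: 00110001001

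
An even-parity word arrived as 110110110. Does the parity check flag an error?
Sum of received bits: 1+1+0+1+1+0+1+1+0 = 6; 6 mod 2 = 0. Result is 0 → no error detected.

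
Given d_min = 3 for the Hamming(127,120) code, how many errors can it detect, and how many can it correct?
Detection only: up to d_min − 1 = 2 errors.
Correction: up to ⌊(d_min − 1)/2⌋ = ⌊2/2⌋ = 1 errors.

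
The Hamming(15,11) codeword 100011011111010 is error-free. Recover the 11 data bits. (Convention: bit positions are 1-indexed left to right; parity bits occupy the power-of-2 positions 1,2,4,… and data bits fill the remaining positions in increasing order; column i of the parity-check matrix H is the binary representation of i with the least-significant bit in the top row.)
Parity bits occupy power-of-2 positions; data bits are at positions {3,5,6,7,9,10,11,12,13,14,15} (1-indexed).
Extract: c[3]=0 c[5]=1 c[6]=1 c[7]=0 c[9]=1 c[10]=1 c[11]=1 c[12]=1 c[13]=0 c[14]=1 c[15]=0
Data = 01101111010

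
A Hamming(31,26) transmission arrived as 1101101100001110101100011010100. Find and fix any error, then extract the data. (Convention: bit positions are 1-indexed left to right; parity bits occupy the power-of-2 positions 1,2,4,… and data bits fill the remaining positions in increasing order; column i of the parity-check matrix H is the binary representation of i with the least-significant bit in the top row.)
Syndrome s = H · r^T (mod 2), r = 1101101100001110101100011010100:
  s[0] = (1010101010101010101010101010101)·(1101101100001110101100011010100) mod 2 = 1+0+0+0+1+0+1+0+0+0+0+0+1+0+1+0+1+0+1+0+0+0+0+0+1+0+1+0+1+0+0 mod 2 = 0
  s[1] = (0110011001100110011001100110011)·(1101101100001110101100011010100) mod 2 = 0+1+0+0+0+0+1+0+0+0+0+0+0+1+1+0+0+0+1+0+0+0+0+0+0+0+1+0+0+0+0 mod 2 = 0
  s[2] = (0001111000011110000111100001111)·(1101101100001110101100011010100) mod 2 = 0+0+0+1+1+0+1+0+0+0+0+0+1+1+1+0+0+0+0+1+0+0+0+0+0+0+0+0+1+0+0 mod 2 = 0
  s[3] = (0000000111111110000000011111111)·(1101101100001110101100011010100) mod 2 = 0+0+0+0+0+0+0+1+0+0+0+0+1+1+1+0+0+0+0+0+0+0+0+1+1+0+1+0+1+0+0 mod 2 = 0
  s[4] = (0000000000000001111111111111111)·(1101101100001110101100011010100) mod 2 = 0+0+0+0+0+0+0+0+0+0+0+0+0+0+0+0+1+0+1+1+0+0+0+1+1+0+1+0+1+0+0 mod 2 = 1
Syndrome = 00001
Column 16 of H equals this syndrome → error at bit 16 (1-indexed).
Flip bit 16: 1101101100001110101100011010100 → 1101101100001111101100011010100
Extract data bits at positions {3,5,6,7,9,10,11,12,13,14,15,17,18,19,20,21,22,23,24,25,26,27,28,29,30,31}: 01010000111101100011010100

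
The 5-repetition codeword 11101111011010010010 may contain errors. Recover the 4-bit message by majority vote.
Split into 5-bit blocks and majority-vote each:
  block 1 = 11101: 4 ones, 1 zeros → 1
  block 2 = 11101: 4 ones, 1 zeros → 1
  block 3 = 10100: 2 ones, 3 zeros → 0
  block 4 = 10010: 2 ones, 3 zeros → 0
Decoded = 1100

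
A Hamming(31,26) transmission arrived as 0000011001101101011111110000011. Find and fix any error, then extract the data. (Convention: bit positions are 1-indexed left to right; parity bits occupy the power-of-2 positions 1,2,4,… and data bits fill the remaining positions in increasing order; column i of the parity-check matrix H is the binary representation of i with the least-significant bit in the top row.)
Syndrome s = H · r^T (mod 2), r = 0000011001101101011111110000011:
  s[0] = (1010101010101010101010101010101)·(0000011001101101011111110000011) mod 2 = 0+0+0+0+0+0+1+0+0+0+1+0+1+0+0+0+0+0+1+0+1+0+1+0+0+0+0+0+0+0+1 mod 2 = 1
  s[1] = (0110011001100110011001100110011)·(0000011001101101011111110000011) mod 2 = 0+0+0+0+0+1+1+0+0+1+1+0+0+1+0+0+0+1+1+0+0+1+1+0+0+0+0+0+0+1+1 mod 2 = 1
  s[2] = (0001111000011110000111100001111)·(0000011001101101011111110000011) mod 2 = 0+0+0+0+0+1+1+0+0+0+0+0+1+1+0+0+0+0+0+1+1+1+1+0+0+0+0+0+0+1+1 mod 2 = 0
  s[3] = (0000000111111110000000011111111)·(0000011001101101011111110000011) mod 2 = 0+0+0+0+0+0+0+0+0+1+1+0+1+1+0+0+0+0+0+0+0+0+0+1+0+0+0+0+0+1+1 mod 2 = 1
  s[4] = (0000000000000001111111111111111)·(0000011001101101011111110000011) mod 2 = 0+0+0+0+0+0+0+0+0+0+0+0+0+0+0+1+0+1+1+1+1+1+1+1+0+0+0+0+0+1+1 mod 2 = 0
Syndrome = 11010
Column 11 of H equals this syndrome → error at bit 11 (1-indexed).
Flip bit 11: 0000011001101101011111110000011 → 0000011001001101011111110000011
Extract data bits at positions {3,5,6,7,9,10,11,12,13,14,15,17,18,19,20,21,22,23,24,25,26,27,28,29,30,31}: 00110100110011111110000011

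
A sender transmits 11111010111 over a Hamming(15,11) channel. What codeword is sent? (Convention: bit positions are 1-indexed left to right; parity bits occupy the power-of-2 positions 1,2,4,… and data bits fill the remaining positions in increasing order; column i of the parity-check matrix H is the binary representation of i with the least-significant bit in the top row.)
Codeword c = d · G (mod 2), d = 11111010111:
  c[0] = d·G[:,0] = (11111010111)·(11011010101) mod 2 = 1+1+0+1+1+0+1+0+1+0+1 mod 2 = 1
  c[1] = d·G[:,1] = (11111010111)·(10110110011) mod 2 = 1+0+1+1+0+0+1+0+0+1+1 mod 2 = 0
  c[2] = d·G[:,2] = (11111010111)·(10000000000) mod 2 = 1+0+0+0+0+0+0+0+0+0+0 mod 2 = 1
  c[3] = d·G[:,3] = (11111010111)·(01110001111) mod 2 = 0+1+1+1+0+0+0+0+1+1+1 mod 2 = 0
  c[4] = d·G[:,4] = (11111010111)·(01000000000) mod 2 = 0+1+0+0+0+0+0+0+0+0+0 mod 2 = 1
  c[5] = d·G[:,5] = (11111010111)·(00100000000) mod 2 = 0+0+1+0+0+0+0+0+0+0+0 mod 2 = 1
  c[6] = d·G[:,6] = (11111010111)·(00010000000) mod 2 = 0+0+0+1+0+0+0+0+0+0+0 mod 2 = 1
  c[7] = d·G[:,7] = (11111010111)·(00001111111) mod 2 = 0+0+0+0+1+0+1+0+1+1+1 mod 2 = 1
  c[8] = d·G[:,8] = (11111010111)·(00001000000) mod 2 = 0+0+0+0+1+0+0+0+0+0+0 mod 2 = 1
  c[9] = d·G[:,9] = (11111010111)·(00000100000) mod 2 = 0+0+0+0+0+0+0+0+0+0+0 mod 2 = 0
  c[10] = d·G[:,10] = (11111010111)·(00000010000) mod 2 = 0+0+0+0+0+0+1+0+0+0+0 mod 2 = 1
  c[11] = d·G[:,11] = (11111010111)·(00000001000) mod 2 = 0+0+0+0+0+0+0+0+0+0+0 mod 2 = 0
  c[12] = d·G[:,12] = (11111010111)·(00000000100) mod 2 = 0+0+0+0+0+0+0+0+1+0+0 mod 2 = 1
  c[13] = d·G[:,13] = (11111010111)·(00000000010) mod 2 = 0+0+0+0+0+0+0+0+0+1+0 mod 2 = 1
  c[14] = d·G[:,14] = (11111010111)·(00000000001) mod 2 = 0+0+0+0+0+0+0+0+0+0+1 mod 2 = 1
Codeword = 101011111010111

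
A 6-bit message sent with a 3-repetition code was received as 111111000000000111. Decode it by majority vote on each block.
Split into 3-bit blocks and majority-vote each:
  block 1 = 111: 3 ones, 0 zeros → 1
  block 2 = 111: 3 ones, 0 zeros → 1
  block 3 = 000: 0 ones, 3 zeros → 0
  block 4 = 000: 0 ones, 3 zeros → 0
  block 5 = 000: 0 ones, 3 zeros → 0
  block 6 = 111: 3 ones, 0 zeros → 1
Decoded = 110001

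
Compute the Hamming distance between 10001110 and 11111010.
XOR = 01110100, count of 1s = 4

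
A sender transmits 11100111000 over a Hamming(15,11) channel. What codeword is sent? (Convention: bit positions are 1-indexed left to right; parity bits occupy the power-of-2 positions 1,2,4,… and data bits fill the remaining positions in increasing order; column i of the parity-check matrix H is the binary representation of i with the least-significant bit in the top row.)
Codeword c = d · G (mod 2), d = 11100111000:
  c[0] = d·G[:,0] = (11100111000)·(11011010101) mod 2 = 1+1+0+0+0+0+1+0+0+0+0 mod 2 = 1
  c[1] = d·G[:,1] = (11100111000)·(10110110011) mod 2 = 1+0+1+0+0+1+1+0+0+0+0 mod 2 = 0
  c[2] = d·G[:,2] = (11100111000)·(10000000000) mod 2 = 1+0+0+0+0+0+0+0+0+0+0 mod 2 = 1
  c[3] = d·G[:,3] = (11100111000)·(01110001111) mod 2 = 0+1+1+0+0+0+0+1+0+0+0 mod 2 = 1
  c[4] = d·G[:,4] = (11100111000)·(01000000000) mod 2 = 0+1+0+0+0+0+0+0+0+0+0 mod 2 = 1
  c[5] = d·G[:,5] = (11100111000)·(00100000000) mod 2 = 0+0+1+0+0+0+0+0+0+0+0 mod 2 = 1
  c[6] = d·G[:,6] = (11100111000)·(00010000000) mod 2 = 0+0+0+0+0+0+0+0+0+0+0 mod 2 = 0
  c[7] = d·G[:,7] = (11100111000)·(00001111111) mod 2 = 0+0+0+0+0+1+1+1+0+0+0 mod 2 = 1
  c[8] = d·G[:,8] = (11100111000)·(00001000000) mod 2 = 0+0+0+0+0+0+0+0+0+0+0 mod 2 = 0
  c[9] = d·G[:,9] = (11100111000)·(00000100000) mod 2 = 0+0+0+0+0+1+0+0+0+0+0 mod 2 = 1
  c[10] = d·G[:,10] = (11100111000)·(00000010000) mod 2 = 0+0+0+0+0+0+1+0+0+0+0 mod 2 = 1
  c[11] = d·G[:,11] = (11100111000)·(00000001000) mod 2 = 0+0+0+0+0+0+0+1+0+0+0 mod 2 = 1
  c[12] = d·G[:,12] = (11100111000)·(00000000100) mod 2 = 0+0+0+0+0+0+0+0+0+0+0 mod 2 = 0
  c[13] = d·G[:,13] = (11100111000)·(00000000010) mod 2 = 0+0+0+0+0+0+0+0+0+0+0 mod 2 = 0
  c[14] = d·G[:,14] = (11100111000)·(00000000001) mod 2 = 0+0+0+0+0+0+0+0+0+0+0 mod 2 = 0
Codeword = 101111010111000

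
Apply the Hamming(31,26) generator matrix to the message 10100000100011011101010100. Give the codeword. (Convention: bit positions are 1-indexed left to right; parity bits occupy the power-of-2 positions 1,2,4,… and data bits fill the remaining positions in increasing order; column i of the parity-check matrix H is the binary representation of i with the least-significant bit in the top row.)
Codeword c = d · G (mod 2), d = 10100000100011011101010100:
  c[0] = d·G[:,0] = (10100000100011011101010100)·(11011010101101010101010101) mod 2 = 1+0+0+0+0+0+0+0+1+0+0+0+0+1+0+1+0+1+0+1+0+1+0+1+0+0 mod 2 = 0
  c[1] = d·G[:,1] = (10100000100011011101010100)·(10110110011011001100110011) mod 2 = 1+0+1+0+0+0+0+0+0+0+0+0+1+1+0+0+1+1+0+0+0+1+0+0+0+0 mod 2 = 1
  c[2] = d·G[:,2] = (10100000100011011101010100)·(10000000000000000000000000) mod 2 = 1+0+0+0+0+0+0+0+0+0+0+0+0+0+0+0+0+0+0+0+0+0+0+0+0+0 mod 2 = 1
  c[3] = d·G[:,3] = (10100000100011011101010100)·(01110001111000111100001111) mod 2 = 0+0+1+0+0+0+0+0+1+0+0+0+0+0+0+1+1+1+0+0+0+0+0+1+0+0 mod 2 = 0
  c[4] = d·G[:,4] = (10100000100011011101010100)·(01000000000000000000000000) mod 2 = 0+0+0+0+0+0+0+0+0+0+0+0+0+0+0+0+0+0+0+0+0+0+0+0+0+0 mod 2 = 0
  c[5] = d·G[:,5] = (10100000100011011101010100)·(00100000000000000000000000) mod 2 = 0+0+1+0+0+0+0+0+0+0+0+0+0+0+0+0+0+0+0+0+0+0+0+0+0+0 mod 2 = 1
  c[6] = d·G[:,6] = (10100000100011011101010100)·(00010000000000000000000000) mod 2 = 0+0+0+0+0+0+0+0+0+0+0+0+0+0+0+0+0+0+0+0+0+0+0+0+0+0 mod 2 = 0
  c[7] = d·G[:,7] = (10100000100011011101010100)·(00001111111000000011111111) mod 2 = 0+0+0+0+0+0+0+0+1+0+0+0+0+0+0+0+0+0+0+1+0+1+0+1+0+0 mod 2 = 0
  c[8] = d·G[:,8] = (10100000100011011101010100)·(00001000000000000000000000) mod 2 = 0+0+0+0+0+0+0+0+0+0+0+0+0+0+0+0+0+0+0+0+0+0+0+0+0+0 mod 2 = 0
  c[9] = d·G[:,9] = (10100000100011011101010100)·(00000100000000000000000000) mod 2 = 0+0+0+0+0+0+0+0+0+0+0+0+0+0+0+0+0+0+0+0+0+0+0+0+0+0 mod 2 = 0
  c[10] = d·G[:,10] = (10100000100011011101010100)·(00000010000000000000000000) mod 2 = 0+0+0+0+0+0+0+0+0+0+0+0+0+0+0+0+0+0+0+0+0+0+0+0+0+0 mod 2 = 0
  c[11] = d·G[:,11] = (10100000100011011101010100)·(00000001000000000000000000) mod 2 = 0+0+0+0+0+0+0+0+0+0+0+0+0+0+0+0+0+0+0+0+0+0+0+0+0+0 mod 2 = 0
  c[12] = d·G[:,12] = (10100000100011011101010100)·(00000000100000000000000000) mod 2 = 0+0+0+0+0+0+0+0+1+0+0+0+0+0+0+0+0+0+0+0+0+0+0+0+0+0 mod 2 = 1
  c[13] = d·G[:,13] = (10100000100011011101010100)·(00000000010000000000000000) mod 2 = 0+0+0+0+0+0+0+0+0+0+0+0+0+0+0+0+0+0+0+0+0+0+0+0+0+0 mod 2 = 0
  c[14] = d·G[:,14] = (10100000100011011101010100)·(00000000001000000000000000) mod 2 = 0+0+0+0+0+0+0+0+0+0+0+0+0+0+0+0+0+0+0+0+0+0+0+0+0+0 mod 2 = 0
  c[15] = d·G[:,15] = (10100000100011011101010100)·(00000000000111111111111111) mod 2 = 0+0+0+0+0+0+0+0+0+0+0+0+1+1+0+1+1+1+0+1+0+1+0+1+0+0 mod 2 = 0
  c[16] = d·G[:,16] = (10100000100011011101010100)·(00000000000100000000000000) mod 2 = 0+0+0+0+0+0+0+0+0+0+0+0+0+0+0+0+0+0+0+0+0+0+0+0+0+0 mod 2 = 0
  c[17] = d·G[:,17] = (10100000100011011101010100)·(00000000000010000000000000) mod 2 = 0+0+0+0+0+0+0+0+0+0+0+0+1+0+0+0+0+0+0+0+0+0+0+0+0+0 mod 2 = 1
  c[18] = d·G[:,18] = (10100000100011011101010100)·(00000000000001000000000000) mod 2 = 0+0+0+0+0+0+0+0+0+0+0+0+0+1+0+0+0+0+0+0+0+0+0+0+0+0 mod 2 = 1
  c[19] = d·G[:,19] = (10100000100011011101010100)·(00000000000000100000000000) mod 2 = 0+0+0+0+0+0+0+0+0+0+0+0+0+0+0+0+0+0+0+0+0+0+0+0+0+0 mod 2 = 0
  c[20] = d·G[:,20] = (10100000100011011101010100)·(00000000000000010000000000) mod 2 = 0+0+0+0+0+0+0+0+0+0+0+0+0+0+0+1+0+0+0+0+0+0+0+0+0+0 mod 2 = 1
  c[21] = d·G[:,21] = (10100000100011011101010100)·(00000000000000001000000000) mod 2 = 0+0+0+0+0+0+0+0+0+0+0+0+0+0+0+0+1+0+0+0+0+0+0+0+0+0 mod 2 = 1
  c[22] = d·G[:,22] = (10100000100011011101010100)·(00000000000000000100000000) mod 2 = 0+0+0+0+0+0+0+0+0+0+0+0+0+0+0+0+0+1+0+0+0+0+0+0+0+0 mod 2 = 1
  c[23] = d·G[:,23] = (10100000100011011101010100)·(00000000000000000010000000) mod 2 = 0+0+0+0+0+0+0+0+0+0+0+0+0+0+0+0+0+0+0+0+0+0+0+0+0+0 mod 2 = 0
  c[24] = d·G[:,24] = (10100000100011011101010100)·(00000000000000000001000000) mod 2 = 0+0+0+0+0+0+0+0+0+0+0+0+0+0+0+0+0+0+0+1+0+0+0+0+0+0 mod 2 = 1
  c[25] = d·G[:,25] = (10100000100011011101010100)·(00000000000000000000100000) mod 2 = 0+0+0+0+0+0+0+0+0+0+0+0+0+0+0+0+0+0+0+0+0+0+0+0+0+0 mod 2 = 0
  c[26] = d·G[:,26] = (10100000100011011101010100)·(00000000000000000000010000) mod 2 = 0+0+0+0+0+0+0+0+0+0+0+0+0+0+0+0+0+0+0+0+0+1+0+0+0+0 mod 2 = 1
  c[27] = d·G[:,27] = (10100000100011011101010100)·(00000000000000000000001000) mod 2 = 0+0+0+0+0+0+0+0+0+0+0+0+0+0+0+0+0+0+0+0+0+0+0+0+0+0 mod 2 = 0
  c[28] = d·G[:,28] = (10100000100011011101010100)·(00000000000000000000000100) mod 2 = 0+0+0+0+0+0+0+0+0+0+0+0+0+0+0+0+0+0+0+0+0+0+0+1+0+0 mod 2 = 1
  c[29] = d·G[:,29] = (10100000100011011101010100)·(00000000000000000000000010) mod 2 = 0+0+0+0+0+0+0+0+0+0+0+0+0+0+0+0+0+0+0+0+0+0+0+0+0+0 mod 2 = 0
  c[30] = d·G[:,30] = (10100000100011011101010100)·(00000000000000000000000001) mod 2 = 0+0+0+0+0+0+0+0+0+0+0+0+0+0+0+0+0+0+0+0+0+0+0+0+0+0 mod 2 = 0
Codeword = 0110010000001000011011101010100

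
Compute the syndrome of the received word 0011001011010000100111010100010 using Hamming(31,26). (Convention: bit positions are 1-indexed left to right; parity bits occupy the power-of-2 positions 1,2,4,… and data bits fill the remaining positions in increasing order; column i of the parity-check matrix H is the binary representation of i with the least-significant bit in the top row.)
Syndrome s = H · r^T (mod 2), r = 0011001011010000100111010100010:
  s[0] = (1010101010101010101010101010101)·(0011001011010000100111010100010) mod 2 = 0+0+1+0+0+0+1+0+1+0+0+0+0+0+0+0+1+0+0+0+1+0+0+0+0+0+0+0+0+0+0 mod 2 = 1
  s[1] = (0110011001100110011001100110011)·(0011001011010000100111010100010) mod 2 = 0+0+1+0+0+0+1+0+0+1+0+0+0+0+0+0+0+0+0+0+0+1+0+0+0+1+0+0+0+1+0 mod 2 = 0
  s[2] = (0001111000011110000111100001111)·(0011001011010000100111010100010) mod 2 = 0+0+0+1+0+0+1+0+0+0+0+1+0+0+0+0+0+0+0+1+1+1+0+0+0+0+0+0+0+1+0 mod 2 = 1
  s[3] = (0000000111111110000000011111111)·(0011001011010000100111010100010) mod 2 = 0+0+0+0+0+0+0+0+1+1+0+1+0+0+0+0+0+0+0+0+0+0+0+1+0+1+0+0+0+1+0 mod 2 = 0
  s[4] = (0000000000000001111111111111111)·(0011001011010000100111010100010) mod 2 = 0+0+0+0+0+0+0+0+0+0+0+0+0+0+0+0+1+0+0+1+1+1+0+1+0+1+0+0+0+1+0 mod 2 = 1
Syndrome = 10101
Non-zero syndrome: error at position 21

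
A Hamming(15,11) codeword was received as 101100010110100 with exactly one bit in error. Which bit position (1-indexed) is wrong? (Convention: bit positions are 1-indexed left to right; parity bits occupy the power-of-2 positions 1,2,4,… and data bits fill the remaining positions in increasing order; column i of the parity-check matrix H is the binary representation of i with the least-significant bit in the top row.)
Syndrome s = H · r^T (mod 2), r = 101100010110100:
  s[0] = (101010101010101)·(101100010110100) mod 2 = 1+0+1+0+0+0+0+0+0+0+1+0+1+0+0 mod 2 = 0
  s[1] = (011001100110011)·(101100010110100) mod 2 = 0+0+1+0+0+0+0+0+0+1+1+0+0+0+0 mod 2 = 1
  s[2] = (000111100001111)·(101100010110100) mod 2 = 0+0+0+1+0+0+0+0+0+0+0+0+1+0+0 mod 2 = 0
  s[3] = (000000011111111)·(101100010110100) mod 2 = 0+0+0+0+0+0+0+1+0+1+1+0+1+0+0 mod 2 = 0
Syndrome = 0100
Column i of H is the binary representation of i, so the syndrome is the binary index of the flipped bit.
Read s = 0100 with s[0] as LSB: 0·2^0 + 1·2^1 + 0·2^2 + 0·2^3 = 2.
Error is at bit position 2.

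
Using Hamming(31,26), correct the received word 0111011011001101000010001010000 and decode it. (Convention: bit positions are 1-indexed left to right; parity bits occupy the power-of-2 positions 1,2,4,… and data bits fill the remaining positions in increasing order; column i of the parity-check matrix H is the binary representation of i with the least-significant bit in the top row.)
Syndrome s = H · r^T (mod 2), r = 0111011011001101000010001010000:
  s[0] = (1010101010101010101010101010101)·(0111011011001101000010001010000) mod 2 = 0+0+1+0+0+0+1+0+1+0+0+0+1+0+0+0+0+0+0+0+1+0+0+0+1+0+1+0+0+0+0 mod 2 = 1
  s[1] = (0110011001100110011001100110011)·(0111011011001101000010001010000) mod 2 = 0+1+1+0+0+1+1+0+0+1+0+0+0+1+0+0+0+0+0+0+0+0+0+0+0+0+1+0+0+0+0 mod 2 = 1
  s[2] = (0001111000011110000111100001111)·(0111011011001101000010001010000) mod 2 = 0+0+0+1+0+1+1+0+0+0+0+0+1+1+0+0+0+0+0+0+1+0+0+0+0+0+0+0+0+0+0 mod 2 = 0
  s[3] = (0000000111111110000000011111111)·(0111011011001101000010001010000) mod 2 = 0+0+0+0+0+0+0+0+1+1+0+0+1+1+0+0+0+0+0+0+0+0+0+0+1+0+1+0+0+0+0 mod 2 = 0
  s[4] = (0000000000000001111111111111111)·(0111011011001101000010001010000) mod 2 = 0+0+0+0+0+0+0+0+0+0+0+0+0+0+0+1+0+0+0+0+1+0+0+0+1+0+1+0+0+0+0 mod 2 = 0
Syndrome = 11000
Column 3 of H equals this syndrome → error at bit 3 (1-indexed).
Flip bit 3: 0111011011001101000010001010000 → 0101011011001101000010001010000
Extract data bits at positions {3,5,6,7,9,10,11,12,13,14,15,17,18,19,20,21,22,23,24,25,26,27,28,29,30,31}: 00111100110000010001010000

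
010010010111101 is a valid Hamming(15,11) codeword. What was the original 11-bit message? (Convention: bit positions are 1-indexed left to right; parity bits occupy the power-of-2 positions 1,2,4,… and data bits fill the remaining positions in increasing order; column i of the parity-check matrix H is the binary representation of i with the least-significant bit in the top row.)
Parity bits occupy power-of-2 positions; data bits are at positions {3,5,6,7,9,10,11,12,13,14,15} (1-indexed).
Extract: c[3]=0 c[5]=1 c[6]=0 c[7]=0 c[9]=0 c[10]=1 c[11]=1 c[12]=1 c[13]=1 c[14]=0 c[15]=1
Data = 01000111101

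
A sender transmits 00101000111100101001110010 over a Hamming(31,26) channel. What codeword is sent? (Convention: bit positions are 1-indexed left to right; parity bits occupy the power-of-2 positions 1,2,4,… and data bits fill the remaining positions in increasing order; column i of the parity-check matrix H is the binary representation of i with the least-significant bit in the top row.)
Codeword c = d · G (mod 2), d = 00101000111100101001110010:
  c[0] = d·G[:,0] = (00101000111100101001110010)·(11011010101101010101010101) mod 2 = 0+0+0+0+1+0+0+0+1+0+1+1+0+0+0+0+0+0+0+1+0+1+0+0+0+0 mod 2 = 0
  c[1] = d·G[:,1] = (00101000111100101001110010)·(10110110011011001100110011) mod 2 = 0+0+1+0+0+0+0+0+0+1+1+0+0+0+0+0+1+0+0+0+1+1+0+0+1+0 mod 2 = 1
  c[2] = d·G[:,2] = (00101000111100101001110010)·(10000000000000000000000000) mod 2 = 0+0+0+0+0+0+0+0+0+0+0+0+0+0+0+0+0+0+0+0+0+0+0+0+0+0 mod 2 = 0
  c[3] = d·G[:,3] = (00101000111100101001110010)·(01110001111000111100001111) mod 2 = 0+0+1+0+0+0+0+0+1+1+1+0+0+0+1+0+1+0+0+0+0+0+0+0+1+0 mod 2 = 1
  c[4] = d·G[:,4] = (00101000111100101001110010)·(01000000000000000000000000) mod 2 = 0+0+0+0+0+0+0+0+0+0+0+0+0+0+0+0+0+0+0+0+0+0+0+0+0+0 mod 2 = 0
  c[5] = d·G[:,5] = (00101000111100101001110010)·(00100000000000000000000000) mod 2 = 0+0+1+0+0+0+0+0+0+0+0+0+0+0+0+0+0+0+0+0+0+0+0+0+0+0 mod 2 = 1
  c[6] = d·G[:,6] = (00101000111100101001110010)·(00010000000000000000000000) mod 2 = 0+0+0+0+0+0+0+0+0+0+0+0+0+0+0+0+0+0+0+0+0+0+0+0+0+0 mod 2 = 0
  c[7] = d·G[:,7] = (00101000111100101001110010)·(00001111111000000011111111) mod 2 = 0+0+0+0+1+0+0+0+1+1+1+0+0+0+0+0+0+0+0+1+1+1+0+0+1+0 mod 2 = 0
  c[8] = d·G[:,8] = (00101000111100101001110010)·(00001000000000000000000000) mod 2 = 0+0+0+0+1+0+0+0+0+0+0+0+0+0+0+0+0+0+0+0+0+0+0+0+0+0 mod 2 = 1
  c[9] = d·G[:,9] = (00101000111100101001110010)·(00000100000000000000000000) mod 2 = 0+0+0+0+0+0+0+0+0+0+0+0+0+0+0+0+0+0+0+0+0+0+0+0+0+0 mod 2 = 0
  c[10] = d·G[:,10] = (00101000111100101001110010)·(00000010000000000000000000) mod 2 = 0+0+0+0+0+0+0+0+0+0+0+0+0+0+0+0+0+0+0+0+0+0+0+0+0+0 mod 2 = 0
  c[11] = d·G[:,11] = (00101000111100101001110010)·(00000001000000000000000000) mod 2 = 0+0+0+0+0+0+0+0+0+0+0+0+0+0+0+0+0+0+0+0+0+0+0+0+0+0 mod 2 = 0
  c[12] = d·G[:,12] = (00101000111100101001110010)·(00000000100000000000000000) mod 2 = 0+0+0+0+0+0+0+0+1+0+0+0+0+0+0+0+0+0+0+0+0+0+0+0+0+0 mod 2 = 1
  c[13] = d·G[:,13] = (00101000111100101001110010)·(00000000010000000000000000) mod 2 = 0+0+0+0+0+0+0+0+0+1+0+0+0+0+0+0+0+0+0+0+0+0+0+0+0+0 mod 2 = 1
  c[14] = d·G[:,14] = (00101000111100101001110010)·(00000000001000000000000000) mod 2 = 0+0+0+0+0+0+0+0+0+0+1+0+0+0+0+0+0+0+0+0+0+0+0+0+0+0 mod 2 = 1
  c[15] = d·G[:,15] = (00101000111100101001110010)·(00000000000111111111111111) mod 2 = 0+0+0+0+0+0+0+0+0+0+0+1+0+0+1+0+1+0+0+1+1+1+0+0+1+0 mod 2 = 1
  c[16] = d·G[:,16] = (00101000111100101001110010)·(00000000000100000000000000) mod 2 = 0+0+0+0+0+0+0+0+0+0+0+1+0+0+0+0+0+0+0+0+0+0+0+0+0+0 mod 2 = 1
  c[17] = d·G[:,17] = (00101000111100101001110010)·(00000000000010000000000000) mod 2 = 0+0+0+0+0+0+0+0+0+0+0+0+0+0+0+0+0+0+0+0+0+0+0+0+0+0 mod 2 = 0
  c[18] = d·G[:,18] = (00101000111100101001110010)·(00000000000001000000000000) mod 2 = 0+0+0+0+0+0+0+0+0+0+0+0+0+0+0+0+0+0+0+0+0+0+0+0+0+0 mod 2 = 0
  c[19] = d·G[:,19] = (00101000111100101001110010)·(00000000000000100000000000) mod 2 = 0+0+0+0+0+0+0+0+0+0+0+0+0+0+1+0+0+0+0+0+0+0+0+0+0+0 mod 2 = 1
  c[20] = d·G[:,20] = (00101000111100101001110010)·(00000000000000010000000000) mod 2 = 0+0+0+0+0+0+0+0+0+0+0+0+0+0+0+0+0+0+0+0+0+0+0+0+0+0 mod 2 = 0
  c[21] = d·G[:,21] = (00101000111100101001110010)·(00000000000000001000000000) mod 2 = 0+0+0+0+0+0+0+0+0+0+0+0+0+0+0+0+1+0+0+0+0+0+0+0+0+0 mod 2 = 1
  c[22] = d·G[:,22] = (00101000111100101001110010)·(00000000000000000100000000) mod 2 = 0+0+0+0+0+0+0+0+0+0+0+0+0+0+0+0+0+0+0+0+0+0+0+0+0+0 mod 2 = 0
  c[23] = d·G[:,23] = (00101000111100101001110010)·(00000000000000000010000000) mod 2 = 0+0+0+0+0+0+0+0+0+0+0+0+0+0+0+0+0+0+0+0+0+0+0+0+0+0 mod 2 = 0
  c[24] = d·G[:,24] = (00101000111100101001110010)·(00000000000000000001000000) mod 2 = 0+0+0+0+0+0+0+0+0+0+0+0+0+0+0+0+0+0+0+1+0+0+0+0+0+0 mod 2 = 1
  c[25] = d·G[:,25] = (00101000111100101001110010)·(00000000000000000000100000) mod 2 = 0+0+0+0+0+0+0+0+0+0+0+0+0+0+0+0+0+0+0+0+1+0+0+0+0+0 mod 2 = 1
  c[26] = d·G[:,26] = (00101000111100101001110010)·(00000000000000000000010000) mod 2 = 0+0+0+0+0+0+0+0+0+0+0+0+0+0+0+0+0+0+0+0+0+1+0+0+0+0 mod 2 = 1
  c[27] = d·G[:,27] = (00101000111100101001110010)·(00000000000000000000001000) mod 2 = 0+0+0+0+0+0+0+0+0+0+0+0+0+0+0+0+0+0+0+0+0+0+0+0+0+0 mod 2 = 0
  c[28] = d·G[:,28] = (00101000111100101001110010)·(00000000000000000000000100) mod 2 = 0+0+0+0+0+0+0+0+0+0+0+0+0+0+0+0+0+0+0+0+0+0+0+0+0+0 mod 2 = 0
  c[29] = d·G[:,29] = (00101000111100101001110010)·(00000000000000000000000010) mod 2 = 0+0+0+0+0+0+0+0+0+0+0+0+0+0+0+0+0+0+0+0+0+0+0+0+1+0 mod 2 = 1
  c[30] = d·G[:,30] = (00101000111100101001110010)·(00000000000000000000000001) mod 2 = 0+0+0+0+0+0+0+0+0+0+0+0+0+0+0+0+0+0+0+0+0+0+0+0+0+0 mod 2 = 0
Codeword = 0101010010001111100101001110010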